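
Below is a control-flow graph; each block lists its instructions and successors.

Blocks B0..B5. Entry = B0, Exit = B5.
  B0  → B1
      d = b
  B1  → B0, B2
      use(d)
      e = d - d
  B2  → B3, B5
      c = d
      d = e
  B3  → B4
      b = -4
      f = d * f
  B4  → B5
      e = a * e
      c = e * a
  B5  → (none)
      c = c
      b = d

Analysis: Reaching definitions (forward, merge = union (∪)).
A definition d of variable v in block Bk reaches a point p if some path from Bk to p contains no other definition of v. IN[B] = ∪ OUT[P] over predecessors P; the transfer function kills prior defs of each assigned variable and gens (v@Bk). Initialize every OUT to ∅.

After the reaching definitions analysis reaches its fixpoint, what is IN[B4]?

Fixpoint table:
  B0:   IN={d@B0, e@B1}   OUT={d@B0, e@B1}
  B1:   IN={d@B0, e@B1}   OUT={d@B0, e@B1}
  B2:   IN={d@B0, e@B1}   OUT={c@B2, d@B2, e@B1}
  B3:   IN={c@B2, d@B2, e@B1}   OUT={b@B3, c@B2, d@B2, e@B1, f@B3}
  B4:   IN={b@B3, c@B2, d@B2, e@B1, f@B3}   OUT={b@B3, c@B4, d@B2, e@B4, f@B3}
  B5:   IN={b@B3, c@B2, c@B4, d@B2, e@B1, e@B4, f@B3}   OUT={b@B5, c@B5, d@B2, e@B1, e@B4, f@B3}

Merge at B4: IN[B4] = OUT[B3] = {b@B3, c@B2, d@B2, e@B1, f@B3}

Answer: {b@B3, c@B2, d@B2, e@B1, f@B3}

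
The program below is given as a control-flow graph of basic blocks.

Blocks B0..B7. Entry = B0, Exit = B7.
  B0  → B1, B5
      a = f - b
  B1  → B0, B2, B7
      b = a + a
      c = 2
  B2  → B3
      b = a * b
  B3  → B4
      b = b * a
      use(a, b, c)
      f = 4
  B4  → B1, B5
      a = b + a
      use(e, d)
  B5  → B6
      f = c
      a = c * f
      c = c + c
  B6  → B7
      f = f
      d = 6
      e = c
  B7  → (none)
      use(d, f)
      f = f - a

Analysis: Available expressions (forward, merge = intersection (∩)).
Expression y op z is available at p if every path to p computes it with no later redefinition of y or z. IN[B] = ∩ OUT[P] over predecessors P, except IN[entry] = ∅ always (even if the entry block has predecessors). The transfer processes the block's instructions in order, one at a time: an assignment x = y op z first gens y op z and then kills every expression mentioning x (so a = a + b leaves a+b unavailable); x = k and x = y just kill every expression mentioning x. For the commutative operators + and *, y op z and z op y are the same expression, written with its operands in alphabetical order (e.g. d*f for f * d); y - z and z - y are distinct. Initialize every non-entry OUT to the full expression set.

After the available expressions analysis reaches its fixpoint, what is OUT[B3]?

Fixpoint table:
  B0:   IN={}   OUT={f-b}
  B1:   IN={}   OUT={a+a}
  B2:   IN={a+a}   OUT={a+a}
  B3:   IN={a+a}   OUT={a+a}
  B4:   IN={a+a}   OUT={}
  B5:   IN={}   OUT={}
  B6:   IN={}   OUT={}
  B7:   IN={}   OUT={}

Merge at B3: IN[B3] = OUT[B2] = {a+a}
Applying B3's transfer function to that IN value gives OUT[B3] (row B3 above).

Answer: {a+a}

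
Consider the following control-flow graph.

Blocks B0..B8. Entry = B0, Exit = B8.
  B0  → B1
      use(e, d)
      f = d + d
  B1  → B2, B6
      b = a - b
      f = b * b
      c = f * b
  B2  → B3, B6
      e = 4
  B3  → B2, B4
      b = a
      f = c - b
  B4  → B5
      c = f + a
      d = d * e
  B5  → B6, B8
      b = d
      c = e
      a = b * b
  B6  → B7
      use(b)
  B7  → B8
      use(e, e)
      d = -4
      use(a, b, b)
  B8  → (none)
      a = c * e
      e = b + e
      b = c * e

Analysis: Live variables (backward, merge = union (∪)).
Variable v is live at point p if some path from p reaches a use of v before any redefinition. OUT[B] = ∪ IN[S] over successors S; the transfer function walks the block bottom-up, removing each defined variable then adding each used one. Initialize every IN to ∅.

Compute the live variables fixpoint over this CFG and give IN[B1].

Converged values:
  B0: | IN={a, b, d, e} | OUT={a, b, d, e}
  B1: | IN={a, b, d, e} | OUT={a, b, c, d, e}
  B2: | IN={a, b, c, d} | OUT={a, b, c, d, e}
  B3: | IN={a, c, d, e} | OUT={a, b, c, d, e, f}
  B4: | IN={a, d, e, f} | OUT={d, e}
  B5: | IN={d, e} | OUT={a, b, c, e}
  B6: | IN={a, b, c, e} | OUT={a, b, c, e}
  B7: | IN={a, b, c, e} | OUT={b, c, e}
  B8: | IN={b, c, e} | OUT={}

Merge at B1: OUT[B1] = IN[B2] ⊔ IN[B6] = {a, b, c, d, e}
Applying B1's transfer function to that OUT value gives IN[B1] (row B1 above).

Answer: {a, b, d, e}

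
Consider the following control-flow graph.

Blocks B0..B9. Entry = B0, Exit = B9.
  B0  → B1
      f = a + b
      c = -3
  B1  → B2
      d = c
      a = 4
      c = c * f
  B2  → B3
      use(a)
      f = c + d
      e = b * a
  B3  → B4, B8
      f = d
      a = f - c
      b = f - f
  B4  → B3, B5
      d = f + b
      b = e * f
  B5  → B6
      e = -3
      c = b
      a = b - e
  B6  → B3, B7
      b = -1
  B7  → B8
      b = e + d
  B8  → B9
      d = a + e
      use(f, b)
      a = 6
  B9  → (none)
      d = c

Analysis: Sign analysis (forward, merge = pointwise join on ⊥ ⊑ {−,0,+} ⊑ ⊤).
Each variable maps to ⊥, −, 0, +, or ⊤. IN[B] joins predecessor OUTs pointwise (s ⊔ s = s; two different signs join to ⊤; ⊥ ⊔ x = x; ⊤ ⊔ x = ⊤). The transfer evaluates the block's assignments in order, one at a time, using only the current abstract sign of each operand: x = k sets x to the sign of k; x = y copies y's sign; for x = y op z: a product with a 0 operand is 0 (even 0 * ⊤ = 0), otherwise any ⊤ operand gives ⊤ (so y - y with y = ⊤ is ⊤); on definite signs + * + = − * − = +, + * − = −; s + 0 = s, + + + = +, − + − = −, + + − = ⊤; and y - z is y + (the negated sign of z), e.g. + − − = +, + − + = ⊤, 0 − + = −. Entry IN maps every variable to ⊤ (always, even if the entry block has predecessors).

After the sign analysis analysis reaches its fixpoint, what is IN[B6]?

Answer: {a: ⊤, b: ⊤, c: ⊤, d: ⊤, e: -, f: ⊤}

Working:
Converged values:
  B0:   IN=(all ⊤)   OUT={c:-; rest ⊤}
  B1:   IN={c:-; rest ⊤}   OUT={a:+, d:-; rest ⊤}
  B2:   IN={a:+, d:-; rest ⊤}   OUT={a:+, d:-; rest ⊤}
  B3:   IN=(all ⊤)   OUT=(all ⊤)
  B4:   IN=(all ⊤)   OUT=(all ⊤)
  B5:   IN=(all ⊤)   OUT={e:-; rest ⊤}
  B6:   IN={e:-; rest ⊤}   OUT={b:-, e:-; rest ⊤}
  B7:   IN={b:-, e:-; rest ⊤}   OUT={e:-; rest ⊤}
  B8:   IN=(all ⊤)   OUT={a:+; rest ⊤}
  B9:   IN={a:+; rest ⊤}   OUT={a:+; rest ⊤}

Merge at B6: IN[B6] = OUT[B5] = {a: ⊤, b: ⊤, c: ⊤, d: ⊤, e: -, f: ⊤}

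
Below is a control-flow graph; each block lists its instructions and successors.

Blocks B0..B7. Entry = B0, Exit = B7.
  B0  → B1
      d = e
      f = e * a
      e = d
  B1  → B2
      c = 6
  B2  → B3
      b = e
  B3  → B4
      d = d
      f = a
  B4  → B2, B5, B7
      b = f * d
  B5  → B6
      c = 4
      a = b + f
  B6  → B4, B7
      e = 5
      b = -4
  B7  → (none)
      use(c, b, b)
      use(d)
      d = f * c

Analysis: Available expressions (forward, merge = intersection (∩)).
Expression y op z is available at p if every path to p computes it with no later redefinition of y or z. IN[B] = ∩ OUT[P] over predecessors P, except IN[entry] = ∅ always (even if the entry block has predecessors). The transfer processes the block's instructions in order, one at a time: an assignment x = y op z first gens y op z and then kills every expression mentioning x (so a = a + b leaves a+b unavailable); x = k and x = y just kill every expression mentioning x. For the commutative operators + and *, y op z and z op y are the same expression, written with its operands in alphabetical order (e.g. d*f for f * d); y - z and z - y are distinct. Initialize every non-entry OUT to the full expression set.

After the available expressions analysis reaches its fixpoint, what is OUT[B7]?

Answer: {c*f}

Derivation:
Per-block solution:
  B0:   IN={}   OUT={}
  B1:   IN={}   OUT={}
  B2:   IN={}   OUT={}
  B3:   IN={}   OUT={}
  B4:   IN={}   OUT={d*f}
  B5:   IN={d*f}   OUT={b+f, d*f}
  B6:   IN={b+f, d*f}   OUT={d*f}
  B7:   IN={d*f}   OUT={c*f}

Merge at B7: IN[B7] = OUT[B4] ∩ OUT[B6] = {d*f}
Applying B7's transfer function to that IN value gives OUT[B7] (row B7 above).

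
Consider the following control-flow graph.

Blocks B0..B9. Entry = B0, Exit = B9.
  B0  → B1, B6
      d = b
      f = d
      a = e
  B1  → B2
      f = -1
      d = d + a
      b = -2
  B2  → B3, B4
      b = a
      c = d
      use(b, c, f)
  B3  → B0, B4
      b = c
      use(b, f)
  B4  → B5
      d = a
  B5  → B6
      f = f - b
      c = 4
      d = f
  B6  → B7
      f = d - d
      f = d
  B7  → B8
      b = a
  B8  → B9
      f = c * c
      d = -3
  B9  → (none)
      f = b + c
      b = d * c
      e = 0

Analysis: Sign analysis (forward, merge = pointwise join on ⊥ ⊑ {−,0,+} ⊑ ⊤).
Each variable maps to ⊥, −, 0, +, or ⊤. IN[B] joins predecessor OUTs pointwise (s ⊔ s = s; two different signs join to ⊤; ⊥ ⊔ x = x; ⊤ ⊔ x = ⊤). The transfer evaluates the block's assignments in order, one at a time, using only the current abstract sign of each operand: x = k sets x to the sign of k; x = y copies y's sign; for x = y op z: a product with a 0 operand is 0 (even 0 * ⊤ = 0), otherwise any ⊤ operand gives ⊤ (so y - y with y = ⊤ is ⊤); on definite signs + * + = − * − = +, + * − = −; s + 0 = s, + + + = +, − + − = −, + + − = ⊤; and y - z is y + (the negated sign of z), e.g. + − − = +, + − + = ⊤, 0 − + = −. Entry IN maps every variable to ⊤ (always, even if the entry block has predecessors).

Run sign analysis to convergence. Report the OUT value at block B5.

Answer: {a: ⊤, b: ⊤, c: +, d: ⊤, e: ⊤, f: ⊤}

Trace:
Converged values:
  B0:   IN=(all ⊤)   OUT=(all ⊤)
  B1:   IN=(all ⊤)   OUT={b:-, f:-; rest ⊤}
  B2:   IN={b:-, f:-; rest ⊤}   OUT={f:-; rest ⊤}
  B3:   IN={f:-; rest ⊤}   OUT={f:-; rest ⊤}
  B4:   IN={f:-; rest ⊤}   OUT={f:-; rest ⊤}
  B5:   IN={f:-; rest ⊤}   OUT={c:+; rest ⊤}
  B6:   IN=(all ⊤)   OUT=(all ⊤)
  B7:   IN=(all ⊤)   OUT=(all ⊤)
  B8:   IN=(all ⊤)   OUT={d:-; rest ⊤}
  B9:   IN={d:-; rest ⊤}   OUT={d:-, e:0; rest ⊤}

Merge at B5: IN[B5] = OUT[B4] = {a: ⊤, b: ⊤, c: ⊤, d: ⊤, e: ⊤, f: -}
Applying B5's transfer function to that IN value gives OUT[B5] (row B5 above).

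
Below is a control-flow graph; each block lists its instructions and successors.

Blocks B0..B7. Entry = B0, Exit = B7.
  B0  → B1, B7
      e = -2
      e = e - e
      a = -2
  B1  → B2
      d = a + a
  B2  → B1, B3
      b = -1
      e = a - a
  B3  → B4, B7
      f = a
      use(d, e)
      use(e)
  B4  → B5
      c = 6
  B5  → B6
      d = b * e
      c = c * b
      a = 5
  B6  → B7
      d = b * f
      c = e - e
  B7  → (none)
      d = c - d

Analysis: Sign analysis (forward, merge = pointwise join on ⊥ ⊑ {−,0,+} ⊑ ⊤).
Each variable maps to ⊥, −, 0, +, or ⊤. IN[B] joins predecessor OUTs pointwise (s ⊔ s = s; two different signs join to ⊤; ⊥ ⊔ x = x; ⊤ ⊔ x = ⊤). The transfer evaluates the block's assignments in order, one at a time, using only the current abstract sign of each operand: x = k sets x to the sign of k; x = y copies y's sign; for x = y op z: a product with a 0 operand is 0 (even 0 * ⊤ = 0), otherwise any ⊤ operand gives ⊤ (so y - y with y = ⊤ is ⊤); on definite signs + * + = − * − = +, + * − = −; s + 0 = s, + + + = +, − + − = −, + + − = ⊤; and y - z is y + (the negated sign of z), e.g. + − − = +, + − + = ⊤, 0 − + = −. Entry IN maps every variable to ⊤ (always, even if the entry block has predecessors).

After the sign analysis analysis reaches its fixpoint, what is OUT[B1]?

Fixpoint table:
  B0:   IN=(all ⊤)   OUT={a:-; rest ⊤}
  B1:   IN={a:-; rest ⊤}   OUT={a:-, d:-; rest ⊤}
  B2:   IN={a:-, d:-; rest ⊤}   OUT={a:-, b:-, d:-; rest ⊤}
  B3:   IN={a:-, b:-, d:-; rest ⊤}   OUT={a:-, b:-, d:-, f:-; rest ⊤}
  B4:   IN={a:-, b:-, d:-, f:-; rest ⊤}   OUT={a:-, b:-, c:+, d:-, f:-; rest ⊤}
  B5:   IN={a:-, b:-, c:+, d:-, f:-; rest ⊤}   OUT={a:+, b:-, c:-, f:-; rest ⊤}
  B6:   IN={a:+, b:-, c:-, f:-; rest ⊤}   OUT={a:+, b:-, d:+, f:-; rest ⊤}
  B7:   IN=(all ⊤)   OUT=(all ⊤)

Merge at B1: IN[B1] = OUT[B0] ⊔ OUT[B2] = {a: -, b: ⊤, c: ⊤, d: ⊤, e: ⊤, f: ⊤}
Applying B1's transfer function to that IN value gives OUT[B1] (row B1 above).

Answer: {a: -, b: ⊤, c: ⊤, d: -, e: ⊤, f: ⊤}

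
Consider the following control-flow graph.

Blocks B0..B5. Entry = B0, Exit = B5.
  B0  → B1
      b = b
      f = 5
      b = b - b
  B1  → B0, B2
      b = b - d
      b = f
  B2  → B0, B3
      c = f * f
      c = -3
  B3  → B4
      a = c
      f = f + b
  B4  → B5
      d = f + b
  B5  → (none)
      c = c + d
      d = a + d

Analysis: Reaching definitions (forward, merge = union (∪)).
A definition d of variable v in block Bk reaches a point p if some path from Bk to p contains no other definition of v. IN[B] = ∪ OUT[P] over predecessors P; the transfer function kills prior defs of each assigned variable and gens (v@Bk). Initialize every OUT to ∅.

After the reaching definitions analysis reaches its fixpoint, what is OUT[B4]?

Answer: {a@B3, b@B1, c@B2, d@B4, f@B3}

Derivation:
Fixpoint table:
  B0: | IN={b@B1, c@B2, f@B0} | OUT={b@B0, c@B2, f@B0}
  B1: | IN={b@B0, c@B2, f@B0} | OUT={b@B1, c@B2, f@B0}
  B2: | IN={b@B1, c@B2, f@B0} | OUT={b@B1, c@B2, f@B0}
  B3: | IN={b@B1, c@B2, f@B0} | OUT={a@B3, b@B1, c@B2, f@B3}
  B4: | IN={a@B3, b@B1, c@B2, f@B3} | OUT={a@B3, b@B1, c@B2, d@B4, f@B3}
  B5: | IN={a@B3, b@B1, c@B2, d@B4, f@B3} | OUT={a@B3, b@B1, c@B5, d@B5, f@B3}

Merge at B4: IN[B4] = OUT[B3] = {a@B3, b@B1, c@B2, f@B3}
Applying B4's transfer function to that IN value gives OUT[B4] (row B4 above).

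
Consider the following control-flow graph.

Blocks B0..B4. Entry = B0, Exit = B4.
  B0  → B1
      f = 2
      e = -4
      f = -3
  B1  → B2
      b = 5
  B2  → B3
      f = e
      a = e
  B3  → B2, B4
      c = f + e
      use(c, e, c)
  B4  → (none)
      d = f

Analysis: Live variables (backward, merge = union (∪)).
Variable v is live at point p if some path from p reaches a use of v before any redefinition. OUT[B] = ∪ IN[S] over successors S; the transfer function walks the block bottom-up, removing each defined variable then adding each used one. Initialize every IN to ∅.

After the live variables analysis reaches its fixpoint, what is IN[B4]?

Answer: {f}

Derivation:
Per-block solution:
  B0:   IN={}   OUT={e}
  B1:   IN={e}   OUT={e}
  B2:   IN={e}   OUT={e, f}
  B3:   IN={e, f}   OUT={e, f}
  B4:   IN={f}   OUT={}

B4 is the boundary node: OUT[B4] = {}
Applying B4's transfer function to that OUT value gives IN[B4] (row B4 above).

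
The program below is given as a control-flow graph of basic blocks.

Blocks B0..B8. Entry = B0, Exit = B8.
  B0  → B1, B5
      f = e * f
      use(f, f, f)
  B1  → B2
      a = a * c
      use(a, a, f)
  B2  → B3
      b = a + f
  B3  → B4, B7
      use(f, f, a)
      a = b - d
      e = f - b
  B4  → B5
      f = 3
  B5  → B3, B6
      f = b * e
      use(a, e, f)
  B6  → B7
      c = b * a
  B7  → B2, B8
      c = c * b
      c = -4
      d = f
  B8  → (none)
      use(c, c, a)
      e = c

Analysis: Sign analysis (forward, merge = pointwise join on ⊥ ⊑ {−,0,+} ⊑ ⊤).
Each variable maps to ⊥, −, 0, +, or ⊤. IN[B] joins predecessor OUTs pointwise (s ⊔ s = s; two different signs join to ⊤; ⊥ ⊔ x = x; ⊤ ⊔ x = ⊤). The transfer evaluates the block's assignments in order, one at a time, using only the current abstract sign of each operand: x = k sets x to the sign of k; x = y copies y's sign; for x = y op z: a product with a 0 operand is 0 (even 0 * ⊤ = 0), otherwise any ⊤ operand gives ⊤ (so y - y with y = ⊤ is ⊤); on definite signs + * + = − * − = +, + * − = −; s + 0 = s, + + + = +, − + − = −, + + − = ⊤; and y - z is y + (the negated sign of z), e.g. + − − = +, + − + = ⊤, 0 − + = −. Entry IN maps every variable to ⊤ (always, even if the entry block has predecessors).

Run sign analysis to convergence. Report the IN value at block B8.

Answer: {a: ⊤, b: ⊤, c: -, d: ⊤, e: ⊤, f: ⊤}

Working:
Per-block solution:
  B0:  IN=(all ⊤)  OUT=(all ⊤)
  B1:  IN=(all ⊤)  OUT=(all ⊤)
  B2:  IN=(all ⊤)  OUT=(all ⊤)
  B3:  IN=(all ⊤)  OUT=(all ⊤)
  B4:  IN=(all ⊤)  OUT={f:+; rest ⊤}
  B5:  IN=(all ⊤)  OUT=(all ⊤)
  B6:  IN=(all ⊤)  OUT=(all ⊤)
  B7:  IN=(all ⊤)  OUT={c:-; rest ⊤}
  B8:  IN={c:-; rest ⊤}  OUT={c:-, e:-; rest ⊤}

Merge at B8: IN[B8] = OUT[B7] = {a: ⊤, b: ⊤, c: -, d: ⊤, e: ⊤, f: ⊤}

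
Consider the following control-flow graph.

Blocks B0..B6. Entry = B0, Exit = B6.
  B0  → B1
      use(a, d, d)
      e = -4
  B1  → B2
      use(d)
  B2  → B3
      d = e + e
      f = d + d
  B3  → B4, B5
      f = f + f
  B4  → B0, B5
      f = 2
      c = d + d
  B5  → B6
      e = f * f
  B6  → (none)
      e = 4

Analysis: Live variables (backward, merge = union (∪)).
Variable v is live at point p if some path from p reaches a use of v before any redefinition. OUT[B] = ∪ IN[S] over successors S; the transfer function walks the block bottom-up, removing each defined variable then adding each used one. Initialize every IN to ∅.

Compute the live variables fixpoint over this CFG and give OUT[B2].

Answer: {a, d, f}

Working:
Per-block solution:
  B0:   IN={a, d}   OUT={a, d, e}
  B1:   IN={a, d, e}   OUT={a, e}
  B2:   IN={a, e}   OUT={a, d, f}
  B3:   IN={a, d, f}   OUT={a, d, f}
  B4:   IN={a, d}   OUT={a, d, f}
  B5:   IN={f}   OUT={}
  B6:   IN={}   OUT={}

Merge at B2: OUT[B2] = IN[B3] = {a, d, f}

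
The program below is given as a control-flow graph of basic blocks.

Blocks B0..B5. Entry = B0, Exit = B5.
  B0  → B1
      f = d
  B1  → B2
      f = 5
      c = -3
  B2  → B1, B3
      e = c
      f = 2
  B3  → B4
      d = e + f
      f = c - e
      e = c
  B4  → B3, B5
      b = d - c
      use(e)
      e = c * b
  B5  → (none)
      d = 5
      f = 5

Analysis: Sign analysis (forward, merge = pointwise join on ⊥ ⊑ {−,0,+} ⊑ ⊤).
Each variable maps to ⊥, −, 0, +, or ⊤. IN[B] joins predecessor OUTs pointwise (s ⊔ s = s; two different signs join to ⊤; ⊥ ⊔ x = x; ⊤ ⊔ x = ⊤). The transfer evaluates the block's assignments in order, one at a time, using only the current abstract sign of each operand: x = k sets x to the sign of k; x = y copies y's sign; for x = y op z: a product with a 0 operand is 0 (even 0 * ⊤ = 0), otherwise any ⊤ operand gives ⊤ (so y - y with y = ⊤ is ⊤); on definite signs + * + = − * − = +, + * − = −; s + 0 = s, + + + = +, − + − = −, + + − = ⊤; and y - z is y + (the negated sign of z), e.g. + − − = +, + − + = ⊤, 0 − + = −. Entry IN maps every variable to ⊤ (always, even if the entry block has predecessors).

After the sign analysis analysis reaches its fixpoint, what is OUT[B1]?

Fixpoint table:
  B0:  IN=(all ⊤)  OUT=(all ⊤)
  B1:  IN=(all ⊤)  OUT={c:-, f:+; rest ⊤}
  B2:  IN={c:-, f:+; rest ⊤}  OUT={c:-, e:-, f:+; rest ⊤}
  B3:  IN={c:-; rest ⊤}  OUT={c:-, e:-; rest ⊤}
  B4:  IN={c:-, e:-; rest ⊤}  OUT={c:-; rest ⊤}
  B5:  IN={c:-; rest ⊤}  OUT={c:-, d:+, f:+; rest ⊤}

Merge at B1: IN[B1] = OUT[B0] ⊔ OUT[B2] = {a: ⊤, b: ⊤, c: ⊤, d: ⊤, e: ⊤, f: ⊤}
Applying B1's transfer function to that IN value gives OUT[B1] (row B1 above).

Answer: {a: ⊤, b: ⊤, c: -, d: ⊤, e: ⊤, f: +}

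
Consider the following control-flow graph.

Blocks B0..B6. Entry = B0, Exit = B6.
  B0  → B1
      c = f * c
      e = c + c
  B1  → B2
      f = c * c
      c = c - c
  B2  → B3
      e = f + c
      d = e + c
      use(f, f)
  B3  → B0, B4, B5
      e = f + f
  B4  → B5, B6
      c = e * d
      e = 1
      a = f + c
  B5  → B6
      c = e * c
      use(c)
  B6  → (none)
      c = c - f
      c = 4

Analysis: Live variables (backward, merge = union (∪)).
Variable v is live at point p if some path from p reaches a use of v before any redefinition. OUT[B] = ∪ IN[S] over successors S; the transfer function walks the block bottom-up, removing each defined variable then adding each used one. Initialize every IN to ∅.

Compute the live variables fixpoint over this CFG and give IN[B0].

Answer: {c, f}

Trace:
Fixpoint table:
  B0:   IN={c, f}   OUT={c}
  B1:   IN={c}   OUT={c, f}
  B2:   IN={c, f}   OUT={c, d, f}
  B3:   IN={c, d, f}   OUT={c, d, e, f}
  B4:   IN={d, e, f}   OUT={c, e, f}
  B5:   IN={c, e, f}   OUT={c, f}
  B6:   IN={c, f}   OUT={}

Merge at B0: OUT[B0] = IN[B1] = {c}
Applying B0's transfer function to that OUT value gives IN[B0] (row B0 above).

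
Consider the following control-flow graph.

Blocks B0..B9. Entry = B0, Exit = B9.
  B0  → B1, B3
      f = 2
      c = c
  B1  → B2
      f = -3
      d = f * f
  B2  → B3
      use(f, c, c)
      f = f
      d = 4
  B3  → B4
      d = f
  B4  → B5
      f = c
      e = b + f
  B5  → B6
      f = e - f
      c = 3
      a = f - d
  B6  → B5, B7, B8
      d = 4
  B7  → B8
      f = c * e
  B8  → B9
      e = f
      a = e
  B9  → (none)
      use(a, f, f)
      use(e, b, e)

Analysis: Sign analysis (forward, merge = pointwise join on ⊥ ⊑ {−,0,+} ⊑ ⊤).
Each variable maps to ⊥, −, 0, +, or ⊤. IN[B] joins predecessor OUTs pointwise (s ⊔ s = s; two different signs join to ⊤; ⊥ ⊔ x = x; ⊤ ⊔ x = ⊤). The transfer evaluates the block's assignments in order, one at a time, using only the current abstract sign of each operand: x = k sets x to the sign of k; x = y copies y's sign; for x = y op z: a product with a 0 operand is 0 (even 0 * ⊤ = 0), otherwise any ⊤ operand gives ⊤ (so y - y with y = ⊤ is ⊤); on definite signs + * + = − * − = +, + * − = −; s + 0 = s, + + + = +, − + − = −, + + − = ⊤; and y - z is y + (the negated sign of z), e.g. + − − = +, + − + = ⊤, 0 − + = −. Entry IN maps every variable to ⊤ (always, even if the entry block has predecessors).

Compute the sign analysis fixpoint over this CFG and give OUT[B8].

Fixpoint table:
  B0:   IN=(all ⊤)   OUT={f:+; rest ⊤}
  B1:   IN={f:+; rest ⊤}   OUT={d:+, f:-; rest ⊤}
  B2:   IN={d:+, f:-; rest ⊤}   OUT={d:+, f:-; rest ⊤}
  B3:   IN=(all ⊤)   OUT=(all ⊤)
  B4:   IN=(all ⊤)   OUT=(all ⊤)
  B5:   IN=(all ⊤)   OUT={c:+; rest ⊤}
  B6:   IN={c:+; rest ⊤}   OUT={c:+, d:+; rest ⊤}
  B7:   IN={c:+, d:+; rest ⊤}   OUT={c:+, d:+; rest ⊤}
  B8:   IN={c:+, d:+; rest ⊤}   OUT={c:+, d:+; rest ⊤}
  B9:   IN={c:+, d:+; rest ⊤}   OUT={c:+, d:+; rest ⊤}

Merge at B8: IN[B8] = OUT[B6] ⊔ OUT[B7] = {a: ⊤, b: ⊤, c: +, d: +, e: ⊤, f: ⊤}
Applying B8's transfer function to that IN value gives OUT[B8] (row B8 above).

Answer: {a: ⊤, b: ⊤, c: +, d: +, e: ⊤, f: ⊤}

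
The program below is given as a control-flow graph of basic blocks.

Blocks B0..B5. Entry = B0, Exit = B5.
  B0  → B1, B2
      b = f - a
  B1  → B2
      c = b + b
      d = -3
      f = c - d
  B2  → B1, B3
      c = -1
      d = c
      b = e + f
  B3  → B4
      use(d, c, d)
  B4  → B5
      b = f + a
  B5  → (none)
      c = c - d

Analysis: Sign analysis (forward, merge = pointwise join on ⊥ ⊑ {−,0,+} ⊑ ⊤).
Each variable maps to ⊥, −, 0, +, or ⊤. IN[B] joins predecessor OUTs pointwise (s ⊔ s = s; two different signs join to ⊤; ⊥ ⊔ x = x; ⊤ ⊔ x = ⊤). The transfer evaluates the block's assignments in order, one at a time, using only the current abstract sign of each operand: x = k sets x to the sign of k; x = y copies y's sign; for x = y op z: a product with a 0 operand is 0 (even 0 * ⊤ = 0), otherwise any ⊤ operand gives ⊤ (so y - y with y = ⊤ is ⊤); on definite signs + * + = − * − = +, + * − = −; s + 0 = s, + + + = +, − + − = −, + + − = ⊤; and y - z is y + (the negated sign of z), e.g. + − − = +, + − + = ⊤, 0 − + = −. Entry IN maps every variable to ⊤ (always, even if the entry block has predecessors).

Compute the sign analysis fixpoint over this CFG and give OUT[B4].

Answer: {a: ⊤, b: ⊤, c: -, d: -, e: ⊤, f: ⊤}

Working:
Fixpoint table:
  B0:  IN=(all ⊤)  OUT=(all ⊤)
  B1:  IN=(all ⊤)  OUT={d:-; rest ⊤}
  B2:  IN=(all ⊤)  OUT={c:-, d:-; rest ⊤}
  B3:  IN={c:-, d:-; rest ⊤}  OUT={c:-, d:-; rest ⊤}
  B4:  IN={c:-, d:-; rest ⊤}  OUT={c:-, d:-; rest ⊤}
  B5:  IN={c:-, d:-; rest ⊤}  OUT={d:-; rest ⊤}

Merge at B4: IN[B4] = OUT[B3] = {a: ⊤, b: ⊤, c: -, d: -, e: ⊤, f: ⊤}
Applying B4's transfer function to that IN value gives OUT[B4] (row B4 above).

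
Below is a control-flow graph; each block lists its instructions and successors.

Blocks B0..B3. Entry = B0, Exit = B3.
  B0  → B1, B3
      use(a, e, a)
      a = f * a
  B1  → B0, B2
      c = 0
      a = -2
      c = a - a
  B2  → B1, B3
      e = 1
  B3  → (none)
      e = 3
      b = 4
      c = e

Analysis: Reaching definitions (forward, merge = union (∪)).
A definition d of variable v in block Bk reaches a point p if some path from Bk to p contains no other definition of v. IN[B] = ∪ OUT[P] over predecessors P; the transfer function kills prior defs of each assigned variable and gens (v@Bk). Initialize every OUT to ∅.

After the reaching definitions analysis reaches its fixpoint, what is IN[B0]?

Converged values:
  B0: | IN={a@B1, c@B1, e@B2} | OUT={a@B0, c@B1, e@B2}
  B1: | IN={a@B0, a@B1, c@B1, e@B2} | OUT={a@B1, c@B1, e@B2}
  B2: | IN={a@B1, c@B1, e@B2} | OUT={a@B1, c@B1, e@B2}
  B3: | IN={a@B0, a@B1, c@B1, e@B2} | OUT={a@B0, a@B1, b@B3, c@B3, e@B3}

Merge at B0 (entry node, so the boundary value {} is joined with the incoming edge(s)): IN[B0] = {} ⊔ OUT[B1] = {a@B1, c@B1, e@B2}

Answer: {a@B1, c@B1, e@B2}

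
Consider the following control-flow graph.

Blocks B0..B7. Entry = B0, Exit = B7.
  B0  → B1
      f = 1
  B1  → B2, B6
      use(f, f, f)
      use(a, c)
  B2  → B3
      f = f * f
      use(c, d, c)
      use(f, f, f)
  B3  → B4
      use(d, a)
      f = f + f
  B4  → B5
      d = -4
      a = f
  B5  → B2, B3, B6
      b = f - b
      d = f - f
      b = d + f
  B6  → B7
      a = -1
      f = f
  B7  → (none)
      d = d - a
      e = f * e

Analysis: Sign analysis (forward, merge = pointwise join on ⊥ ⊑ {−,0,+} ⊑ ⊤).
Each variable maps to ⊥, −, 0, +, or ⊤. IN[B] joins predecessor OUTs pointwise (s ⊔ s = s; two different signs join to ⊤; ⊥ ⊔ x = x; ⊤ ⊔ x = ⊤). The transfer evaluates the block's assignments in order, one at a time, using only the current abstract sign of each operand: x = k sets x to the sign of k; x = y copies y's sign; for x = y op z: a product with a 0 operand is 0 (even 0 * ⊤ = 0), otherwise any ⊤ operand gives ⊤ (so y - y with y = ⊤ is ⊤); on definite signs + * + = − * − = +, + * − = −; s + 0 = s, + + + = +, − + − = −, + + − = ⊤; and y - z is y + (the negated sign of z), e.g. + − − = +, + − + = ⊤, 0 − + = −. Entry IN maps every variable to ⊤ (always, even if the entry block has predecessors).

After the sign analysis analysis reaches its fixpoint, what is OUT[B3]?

Answer: {a: ⊤, b: ⊤, c: ⊤, d: ⊤, e: ⊤, f: +}

Trace:
Fixpoint table:
  B0:   IN=(all ⊤)   OUT={f:+; rest ⊤}
  B1:   IN={f:+; rest ⊤}   OUT={f:+; rest ⊤}
  B2:   IN={f:+; rest ⊤}   OUT={f:+; rest ⊤}
  B3:   IN={f:+; rest ⊤}   OUT={f:+; rest ⊤}
  B4:   IN={f:+; rest ⊤}   OUT={a:+, d:-, f:+; rest ⊤}
  B5:   IN={a:+, d:-, f:+; rest ⊤}   OUT={a:+, f:+; rest ⊤}
  B6:   IN={f:+; rest ⊤}   OUT={a:-, f:+; rest ⊤}
  B7:   IN={a:-, f:+; rest ⊤}   OUT={a:-, f:+; rest ⊤}

Merge at B3: IN[B3] = OUT[B2] ⊔ OUT[B5] = {a: ⊤, b: ⊤, c: ⊤, d: ⊤, e: ⊤, f: +}
Applying B3's transfer function to that IN value gives OUT[B3] (row B3 above).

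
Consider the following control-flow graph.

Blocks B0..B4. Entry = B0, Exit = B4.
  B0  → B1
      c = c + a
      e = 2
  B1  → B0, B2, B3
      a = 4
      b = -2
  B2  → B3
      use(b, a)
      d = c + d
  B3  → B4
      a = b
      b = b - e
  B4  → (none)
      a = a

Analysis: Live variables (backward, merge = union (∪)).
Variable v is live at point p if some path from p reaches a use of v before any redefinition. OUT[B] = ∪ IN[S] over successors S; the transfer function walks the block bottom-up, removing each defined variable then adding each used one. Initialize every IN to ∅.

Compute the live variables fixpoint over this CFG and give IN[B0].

Converged values:
  B0:  IN={a, c, d}  OUT={c, d, e}
  B1:  IN={c, d, e}  OUT={a, b, c, d, e}
  B2:  IN={a, b, c, d, e}  OUT={b, e}
  B3:  IN={b, e}  OUT={a}
  B4:  IN={a}  OUT={}

Merge at B0: OUT[B0] = IN[B1] = {c, d, e}
Applying B0's transfer function to that OUT value gives IN[B0] (row B0 above).

Answer: {a, c, d}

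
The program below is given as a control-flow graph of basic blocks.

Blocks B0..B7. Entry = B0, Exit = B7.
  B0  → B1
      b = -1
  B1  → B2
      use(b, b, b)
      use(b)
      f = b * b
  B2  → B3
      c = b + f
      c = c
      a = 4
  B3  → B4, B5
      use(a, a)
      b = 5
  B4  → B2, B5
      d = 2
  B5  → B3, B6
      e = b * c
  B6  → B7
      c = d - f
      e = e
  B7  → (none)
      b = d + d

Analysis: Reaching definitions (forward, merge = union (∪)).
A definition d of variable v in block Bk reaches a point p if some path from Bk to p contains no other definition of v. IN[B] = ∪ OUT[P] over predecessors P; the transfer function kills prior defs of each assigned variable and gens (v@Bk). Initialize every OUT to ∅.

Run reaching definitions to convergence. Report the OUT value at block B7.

Fixpoint table:
  B0: | IN={} | OUT={b@B0}
  B1: | IN={b@B0} | OUT={b@B0, f@B1}
  B2: | IN={a@B2, b@B0, b@B3, c@B2, d@B4, e@B5, f@B1} | OUT={a@B2, b@B0, b@B3, c@B2, d@B4, e@B5, f@B1}
  B3: | IN={a@B2, b@B0, b@B3, c@B2, d@B4, e@B5, f@B1} | OUT={a@B2, b@B3, c@B2, d@B4, e@B5, f@B1}
  B4: | IN={a@B2, b@B3, c@B2, d@B4, e@B5, f@B1} | OUT={a@B2, b@B3, c@B2, d@B4, e@B5, f@B1}
  B5: | IN={a@B2, b@B3, c@B2, d@B4, e@B5, f@B1} | OUT={a@B2, b@B3, c@B2, d@B4, e@B5, f@B1}
  B6: | IN={a@B2, b@B3, c@B2, d@B4, e@B5, f@B1} | OUT={a@B2, b@B3, c@B6, d@B4, e@B6, f@B1}
  B7: | IN={a@B2, b@B3, c@B6, d@B4, e@B6, f@B1} | OUT={a@B2, b@B7, c@B6, d@B4, e@B6, f@B1}

Merge at B7: IN[B7] = OUT[B6] = {a@B2, b@B3, c@B6, d@B4, e@B6, f@B1}
Applying B7's transfer function to that IN value gives OUT[B7] (row B7 above).

Answer: {a@B2, b@B7, c@B6, d@B4, e@B6, f@B1}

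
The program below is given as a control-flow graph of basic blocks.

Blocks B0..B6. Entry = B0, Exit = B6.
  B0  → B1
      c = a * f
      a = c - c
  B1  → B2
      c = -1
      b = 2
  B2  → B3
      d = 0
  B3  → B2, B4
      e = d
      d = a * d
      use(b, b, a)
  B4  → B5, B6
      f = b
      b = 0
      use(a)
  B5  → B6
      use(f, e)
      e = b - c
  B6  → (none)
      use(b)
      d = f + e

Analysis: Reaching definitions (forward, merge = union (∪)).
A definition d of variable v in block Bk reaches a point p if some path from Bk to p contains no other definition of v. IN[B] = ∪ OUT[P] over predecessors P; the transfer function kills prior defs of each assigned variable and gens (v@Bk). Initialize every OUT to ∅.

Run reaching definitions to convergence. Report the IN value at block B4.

Answer: {a@B0, b@B1, c@B1, d@B3, e@B3}

Trace:
Converged values:
  B0:  IN={}  OUT={a@B0, c@B0}
  B1:  IN={a@B0, c@B0}  OUT={a@B0, b@B1, c@B1}
  B2:  IN={a@B0, b@B1, c@B1, d@B3, e@B3}  OUT={a@B0, b@B1, c@B1, d@B2, e@B3}
  B3:  IN={a@B0, b@B1, c@B1, d@B2, e@B3}  OUT={a@B0, b@B1, c@B1, d@B3, e@B3}
  B4:  IN={a@B0, b@B1, c@B1, d@B3, e@B3}  OUT={a@B0, b@B4, c@B1, d@B3, e@B3, f@B4}
  B5:  IN={a@B0, b@B4, c@B1, d@B3, e@B3, f@B4}  OUT={a@B0, b@B4, c@B1, d@B3, e@B5, f@B4}
  B6:  IN={a@B0, b@B4, c@B1, d@B3, e@B3, e@B5, f@B4}  OUT={a@B0, b@B4, c@B1, d@B6, e@B3, e@B5, f@B4}

Merge at B4: IN[B4] = OUT[B3] = {a@B0, b@B1, c@B1, d@B3, e@B3}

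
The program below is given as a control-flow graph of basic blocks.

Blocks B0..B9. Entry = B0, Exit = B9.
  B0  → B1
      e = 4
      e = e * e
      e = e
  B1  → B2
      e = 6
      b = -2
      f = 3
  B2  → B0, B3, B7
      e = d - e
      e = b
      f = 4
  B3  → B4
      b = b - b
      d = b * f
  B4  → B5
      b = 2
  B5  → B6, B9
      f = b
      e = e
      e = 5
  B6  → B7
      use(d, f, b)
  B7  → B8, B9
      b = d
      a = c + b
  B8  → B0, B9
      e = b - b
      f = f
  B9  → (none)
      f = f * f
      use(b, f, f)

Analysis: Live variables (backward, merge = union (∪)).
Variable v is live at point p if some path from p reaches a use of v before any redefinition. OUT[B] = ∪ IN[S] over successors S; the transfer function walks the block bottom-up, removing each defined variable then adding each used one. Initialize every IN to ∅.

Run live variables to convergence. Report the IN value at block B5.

Answer: {b, c, d, e}

Trace:
Converged values:
  B0:  IN={c, d}  OUT={c, d}
  B1:  IN={c, d}  OUT={b, c, d, e}
  B2:  IN={b, c, d, e}  OUT={b, c, d, e, f}
  B3:  IN={b, c, e, f}  OUT={c, d, e}
  B4:  IN={c, d, e}  OUT={b, c, d, e}
  B5:  IN={b, c, d, e}  OUT={b, c, d, f}
  B6:  IN={b, c, d, f}  OUT={c, d, f}
  B7:  IN={c, d, f}  OUT={b, c, d, f}
  B8:  IN={b, c, d, f}  OUT={b, c, d, f}
  B9:  IN={b, f}  OUT={}

Merge at B5: OUT[B5] = IN[B6] ⊔ IN[B9] = {b, c, d, f}
Applying B5's transfer function to that OUT value gives IN[B5] (row B5 above).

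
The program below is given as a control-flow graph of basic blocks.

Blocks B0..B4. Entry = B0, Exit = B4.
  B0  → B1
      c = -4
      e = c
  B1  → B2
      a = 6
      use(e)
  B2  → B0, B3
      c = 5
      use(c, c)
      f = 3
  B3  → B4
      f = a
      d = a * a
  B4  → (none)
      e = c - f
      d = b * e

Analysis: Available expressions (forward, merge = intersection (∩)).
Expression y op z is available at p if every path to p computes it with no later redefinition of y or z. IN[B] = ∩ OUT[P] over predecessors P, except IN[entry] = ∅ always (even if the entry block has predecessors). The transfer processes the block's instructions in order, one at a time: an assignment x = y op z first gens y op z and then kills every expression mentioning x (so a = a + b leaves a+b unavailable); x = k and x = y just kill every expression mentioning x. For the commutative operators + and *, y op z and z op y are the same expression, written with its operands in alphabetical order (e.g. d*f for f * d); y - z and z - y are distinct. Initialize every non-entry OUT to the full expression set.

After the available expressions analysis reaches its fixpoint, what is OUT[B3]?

Converged values:
  B0:   IN={}   OUT={}
  B1:   IN={}   OUT={}
  B2:   IN={}   OUT={}
  B3:   IN={}   OUT={a*a}
  B4:   IN={a*a}   OUT={a*a, b*e, c-f}

Merge at B3: IN[B3] = OUT[B2] = {}
Applying B3's transfer function to that IN value gives OUT[B3] (row B3 above).

Answer: {a*a}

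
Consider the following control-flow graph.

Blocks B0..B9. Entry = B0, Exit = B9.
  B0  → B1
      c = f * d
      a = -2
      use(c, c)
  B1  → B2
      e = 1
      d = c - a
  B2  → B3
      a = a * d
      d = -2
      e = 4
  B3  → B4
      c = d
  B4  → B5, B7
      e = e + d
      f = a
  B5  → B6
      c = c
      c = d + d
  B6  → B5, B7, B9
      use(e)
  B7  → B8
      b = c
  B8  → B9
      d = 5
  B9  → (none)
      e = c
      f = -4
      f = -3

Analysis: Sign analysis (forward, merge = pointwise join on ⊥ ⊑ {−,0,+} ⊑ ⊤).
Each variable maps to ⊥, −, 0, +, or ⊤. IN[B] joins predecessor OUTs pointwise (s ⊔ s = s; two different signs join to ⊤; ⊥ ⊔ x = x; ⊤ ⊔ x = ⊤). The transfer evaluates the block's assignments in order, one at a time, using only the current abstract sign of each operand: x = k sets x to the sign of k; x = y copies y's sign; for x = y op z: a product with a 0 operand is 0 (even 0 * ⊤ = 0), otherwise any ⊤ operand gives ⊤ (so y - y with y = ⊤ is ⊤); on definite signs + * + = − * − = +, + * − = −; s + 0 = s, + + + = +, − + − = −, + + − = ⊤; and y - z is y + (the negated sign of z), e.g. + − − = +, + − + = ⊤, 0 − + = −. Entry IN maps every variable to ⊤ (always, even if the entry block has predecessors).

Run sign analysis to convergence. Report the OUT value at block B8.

Per-block solution:
  B0: | IN=(all ⊤) | OUT={a:-; rest ⊤}
  B1: | IN={a:-; rest ⊤} | OUT={a:-, e:+; rest ⊤}
  B2: | IN={a:-, e:+; rest ⊤} | OUT={d:-, e:+; rest ⊤}
  B3: | IN={d:-, e:+; rest ⊤} | OUT={c:-, d:-, e:+; rest ⊤}
  B4: | IN={c:-, d:-, e:+; rest ⊤} | OUT={c:-, d:-; rest ⊤}
  B5: | IN={c:-, d:-; rest ⊤} | OUT={c:-, d:-; rest ⊤}
  B6: | IN={c:-, d:-; rest ⊤} | OUT={c:-, d:-; rest ⊤}
  B7: | IN={c:-, d:-; rest ⊤} | OUT={b:-, c:-, d:-; rest ⊤}
  B8: | IN={b:-, c:-, d:-; rest ⊤} | OUT={b:-, c:-, d:+; rest ⊤}
  B9: | IN={c:-; rest ⊤} | OUT={c:-, e:-, f:-; rest ⊤}

Merge at B8: IN[B8] = OUT[B7] = {a: ⊤, b: -, c: -, d: -, e: ⊤, f: ⊤}
Applying B8's transfer function to that IN value gives OUT[B8] (row B8 above).

Answer: {a: ⊤, b: -, c: -, d: +, e: ⊤, f: ⊤}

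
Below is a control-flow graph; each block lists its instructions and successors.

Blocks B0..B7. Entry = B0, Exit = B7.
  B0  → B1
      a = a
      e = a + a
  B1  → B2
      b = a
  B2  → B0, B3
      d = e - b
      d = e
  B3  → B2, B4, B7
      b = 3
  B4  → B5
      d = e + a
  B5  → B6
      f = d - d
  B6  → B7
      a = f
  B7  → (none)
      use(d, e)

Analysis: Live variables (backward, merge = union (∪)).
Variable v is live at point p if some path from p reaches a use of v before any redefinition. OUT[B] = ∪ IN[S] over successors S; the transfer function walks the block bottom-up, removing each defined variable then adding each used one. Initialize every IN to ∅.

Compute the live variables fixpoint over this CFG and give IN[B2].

Fixpoint table:
  B0:  IN={a}  OUT={a, e}
  B1:  IN={a, e}  OUT={a, b, e}
  B2:  IN={a, b, e}  OUT={a, d, e}
  B3:  IN={a, d, e}  OUT={a, b, d, e}
  B4:  IN={a, e}  OUT={d, e}
  B5:  IN={d, e}  OUT={d, e, f}
  B6:  IN={d, e, f}  OUT={d, e}
  B7:  IN={d, e}  OUT={}

Merge at B2: OUT[B2] = IN[B0] ⊔ IN[B3] = {a, d, e}
Applying B2's transfer function to that OUT value gives IN[B2] (row B2 above).

Answer: {a, b, e}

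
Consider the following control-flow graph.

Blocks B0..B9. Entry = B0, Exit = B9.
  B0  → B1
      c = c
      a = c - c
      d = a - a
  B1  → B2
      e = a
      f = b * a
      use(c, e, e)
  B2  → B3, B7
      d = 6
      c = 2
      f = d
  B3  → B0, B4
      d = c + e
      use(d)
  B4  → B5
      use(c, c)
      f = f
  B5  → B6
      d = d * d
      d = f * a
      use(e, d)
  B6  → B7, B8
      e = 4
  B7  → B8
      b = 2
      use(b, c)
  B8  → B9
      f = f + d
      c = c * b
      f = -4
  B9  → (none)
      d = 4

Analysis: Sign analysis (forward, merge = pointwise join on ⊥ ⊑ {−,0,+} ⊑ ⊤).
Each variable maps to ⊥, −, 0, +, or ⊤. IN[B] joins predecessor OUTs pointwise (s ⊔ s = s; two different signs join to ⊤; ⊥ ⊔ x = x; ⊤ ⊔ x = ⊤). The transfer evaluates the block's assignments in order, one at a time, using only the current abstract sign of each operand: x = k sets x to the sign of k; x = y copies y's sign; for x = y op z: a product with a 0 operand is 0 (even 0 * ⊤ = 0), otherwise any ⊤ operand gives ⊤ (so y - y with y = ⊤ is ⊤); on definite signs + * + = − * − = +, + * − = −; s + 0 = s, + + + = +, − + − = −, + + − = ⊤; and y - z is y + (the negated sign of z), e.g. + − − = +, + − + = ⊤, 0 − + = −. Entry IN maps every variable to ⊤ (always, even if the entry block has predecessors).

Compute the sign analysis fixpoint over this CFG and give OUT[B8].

Converged values:
  B0: | IN=(all ⊤) | OUT=(all ⊤)
  B1: | IN=(all ⊤) | OUT=(all ⊤)
  B2: | IN=(all ⊤) | OUT={c:+, d:+, f:+; rest ⊤}
  B3: | IN={c:+, d:+, f:+; rest ⊤} | OUT={c:+, f:+; rest ⊤}
  B4: | IN={c:+, f:+; rest ⊤} | OUT={c:+, f:+; rest ⊤}
  B5: | IN={c:+, f:+; rest ⊤} | OUT={c:+, f:+; rest ⊤}
  B6: | IN={c:+, f:+; rest ⊤} | OUT={c:+, e:+, f:+; rest ⊤}
  B7: | IN={c:+, f:+; rest ⊤} | OUT={b:+, c:+, f:+; rest ⊤}
  B8: | IN={c:+, f:+; rest ⊤} | OUT={f:-; rest ⊤}
  B9: | IN={f:-; rest ⊤} | OUT={d:+, f:-; rest ⊤}

Merge at B8: IN[B8] = OUT[B6] ⊔ OUT[B7] = {a: ⊤, b: ⊤, c: +, d: ⊤, e: ⊤, f: +}
Applying B8's transfer function to that IN value gives OUT[B8] (row B8 above).

Answer: {a: ⊤, b: ⊤, c: ⊤, d: ⊤, e: ⊤, f: -}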